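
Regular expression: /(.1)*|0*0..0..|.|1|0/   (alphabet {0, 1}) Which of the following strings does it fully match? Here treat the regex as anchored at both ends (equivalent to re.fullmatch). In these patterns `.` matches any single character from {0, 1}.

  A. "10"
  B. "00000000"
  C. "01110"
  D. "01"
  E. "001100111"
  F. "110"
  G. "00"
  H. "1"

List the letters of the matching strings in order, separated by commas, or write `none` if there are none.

A → no match
B → match
C → no match
D → match
E → no match
F → no match
G → no match
H → match

B, D, H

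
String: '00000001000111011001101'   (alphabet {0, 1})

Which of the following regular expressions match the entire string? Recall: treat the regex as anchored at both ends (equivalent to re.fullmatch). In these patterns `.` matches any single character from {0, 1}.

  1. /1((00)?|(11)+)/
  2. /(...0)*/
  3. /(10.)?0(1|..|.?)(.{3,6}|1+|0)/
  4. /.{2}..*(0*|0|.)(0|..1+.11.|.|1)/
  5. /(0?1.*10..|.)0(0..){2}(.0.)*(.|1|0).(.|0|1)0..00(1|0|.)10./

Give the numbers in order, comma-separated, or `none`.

4, 5

1 → no match — must start with '1'
2 → no match
3 → no match
4 → match
5 → match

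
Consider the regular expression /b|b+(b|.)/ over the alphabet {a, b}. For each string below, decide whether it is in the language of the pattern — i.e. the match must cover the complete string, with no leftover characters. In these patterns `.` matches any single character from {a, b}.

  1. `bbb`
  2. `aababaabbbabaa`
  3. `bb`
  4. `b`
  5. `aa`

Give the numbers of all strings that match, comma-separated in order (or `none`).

1, 3, 4

1 → match
2 → no match — must start with `b`
3 → match
4 → match
5 → no match — must start with `b`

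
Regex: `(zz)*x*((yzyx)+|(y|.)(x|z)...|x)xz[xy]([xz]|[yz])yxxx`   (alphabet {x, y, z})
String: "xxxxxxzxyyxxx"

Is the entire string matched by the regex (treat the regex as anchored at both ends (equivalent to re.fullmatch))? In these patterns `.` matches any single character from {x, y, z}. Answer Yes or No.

Yes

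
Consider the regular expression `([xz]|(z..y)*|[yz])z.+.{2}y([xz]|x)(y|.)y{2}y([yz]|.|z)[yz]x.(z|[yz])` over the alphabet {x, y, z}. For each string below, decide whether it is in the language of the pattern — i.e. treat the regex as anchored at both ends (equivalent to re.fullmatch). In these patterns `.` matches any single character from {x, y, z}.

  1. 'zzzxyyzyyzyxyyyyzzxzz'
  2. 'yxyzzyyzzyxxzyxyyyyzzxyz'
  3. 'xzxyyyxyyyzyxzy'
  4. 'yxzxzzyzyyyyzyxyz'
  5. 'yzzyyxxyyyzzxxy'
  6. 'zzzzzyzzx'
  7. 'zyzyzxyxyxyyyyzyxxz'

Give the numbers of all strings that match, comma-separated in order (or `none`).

1, 7

1 → match
2 → no match
3 → no match
4 → no match
5 → no match
6 → no match
7 → match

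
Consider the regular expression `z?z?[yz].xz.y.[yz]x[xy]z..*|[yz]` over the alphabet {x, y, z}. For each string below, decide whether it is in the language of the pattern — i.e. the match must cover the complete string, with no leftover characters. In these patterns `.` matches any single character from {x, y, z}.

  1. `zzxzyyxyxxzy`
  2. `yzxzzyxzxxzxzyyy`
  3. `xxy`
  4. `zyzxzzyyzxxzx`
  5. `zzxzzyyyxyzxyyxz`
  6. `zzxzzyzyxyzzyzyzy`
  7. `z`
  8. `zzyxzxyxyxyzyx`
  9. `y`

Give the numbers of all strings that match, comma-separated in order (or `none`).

1 → match
2 → match
3 → no match
4 → match
5 → match
6 → match
7 → match
8 → match
9 → match

1, 2, 4, 5, 6, 7, 8, 9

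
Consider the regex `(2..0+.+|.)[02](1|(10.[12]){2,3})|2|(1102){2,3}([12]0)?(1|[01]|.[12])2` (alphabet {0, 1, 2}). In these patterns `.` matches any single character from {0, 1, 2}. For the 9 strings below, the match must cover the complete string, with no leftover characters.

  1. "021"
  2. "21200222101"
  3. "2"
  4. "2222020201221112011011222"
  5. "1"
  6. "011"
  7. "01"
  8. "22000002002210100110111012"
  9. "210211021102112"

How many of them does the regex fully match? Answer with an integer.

4

1. "021" → match
2. "21200222101" → match
3. "2" → match
4 → no match
5. "1" → no match
6. "011" → no match
7. "01" → no match
8 → match
9 → no match
Total matched: 4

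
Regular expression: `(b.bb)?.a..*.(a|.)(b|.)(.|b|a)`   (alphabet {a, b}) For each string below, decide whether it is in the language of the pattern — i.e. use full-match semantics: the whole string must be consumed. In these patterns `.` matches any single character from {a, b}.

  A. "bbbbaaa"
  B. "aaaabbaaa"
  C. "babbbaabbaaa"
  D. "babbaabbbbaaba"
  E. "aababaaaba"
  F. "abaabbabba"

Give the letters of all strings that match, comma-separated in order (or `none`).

B, C, D, E

A. "bbbbaaa" → no match
B. "aaaabbaaa" → match
C. "babbbaabbaaa" → match
D → match
E. "aababaaaba" → match
F. "abaabbabba" → no match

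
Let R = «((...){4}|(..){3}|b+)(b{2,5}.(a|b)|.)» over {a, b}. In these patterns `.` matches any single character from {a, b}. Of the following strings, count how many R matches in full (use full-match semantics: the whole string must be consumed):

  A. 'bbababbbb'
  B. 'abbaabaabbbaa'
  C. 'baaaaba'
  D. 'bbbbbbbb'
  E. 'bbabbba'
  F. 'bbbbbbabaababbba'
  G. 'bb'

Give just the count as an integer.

A. 'bbababbbb' → no match
B → match
C. 'baaaaba' → match
D. 'bbbbbbbb' → match
E. 'bbabbba' → match
F → match
G. 'bb' → match
Total matched: 6

6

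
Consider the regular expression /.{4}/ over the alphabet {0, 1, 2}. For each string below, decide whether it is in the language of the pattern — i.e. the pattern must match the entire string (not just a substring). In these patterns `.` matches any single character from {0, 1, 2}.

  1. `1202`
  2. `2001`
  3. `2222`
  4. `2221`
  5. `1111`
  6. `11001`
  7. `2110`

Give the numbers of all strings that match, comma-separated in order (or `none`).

1, 2, 3, 4, 5, 7

1 → match
2 → match
3 → match
4 → match
5 → match
6 → no match
7 → match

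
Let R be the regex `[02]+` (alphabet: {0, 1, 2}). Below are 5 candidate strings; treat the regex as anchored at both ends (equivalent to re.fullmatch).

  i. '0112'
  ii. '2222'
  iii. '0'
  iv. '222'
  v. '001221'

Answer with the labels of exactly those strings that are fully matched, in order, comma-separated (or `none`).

ii, iii, iv

i. '0112' → no match
ii. '2222' → match
iii. '0' → match
iv. '222' → match
v. '001221' → no match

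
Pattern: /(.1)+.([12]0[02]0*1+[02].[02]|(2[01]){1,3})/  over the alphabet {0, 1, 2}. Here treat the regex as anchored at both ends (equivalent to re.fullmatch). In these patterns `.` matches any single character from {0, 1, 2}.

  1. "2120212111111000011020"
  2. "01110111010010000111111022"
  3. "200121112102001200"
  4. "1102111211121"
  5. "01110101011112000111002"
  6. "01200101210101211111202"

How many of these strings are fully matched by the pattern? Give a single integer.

1

1 → no match
2 → no match
3 → no match
4 → no match
5 → match
6 → no match
Total matched: 1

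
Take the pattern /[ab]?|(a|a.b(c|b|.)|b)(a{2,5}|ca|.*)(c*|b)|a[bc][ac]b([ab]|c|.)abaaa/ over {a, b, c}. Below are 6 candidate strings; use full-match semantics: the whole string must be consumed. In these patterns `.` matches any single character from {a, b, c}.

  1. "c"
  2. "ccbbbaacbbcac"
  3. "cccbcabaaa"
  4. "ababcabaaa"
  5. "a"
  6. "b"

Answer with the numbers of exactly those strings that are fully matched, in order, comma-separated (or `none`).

4, 5, 6

1 → no match
2 → no match
3 → no match
4 → match
5 → match
6 → match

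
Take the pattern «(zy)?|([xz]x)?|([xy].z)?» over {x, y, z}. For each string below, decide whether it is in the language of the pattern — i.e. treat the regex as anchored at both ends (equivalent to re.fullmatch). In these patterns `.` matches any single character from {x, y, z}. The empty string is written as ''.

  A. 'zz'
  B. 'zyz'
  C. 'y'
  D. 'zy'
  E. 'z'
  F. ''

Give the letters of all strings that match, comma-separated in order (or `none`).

D, F

A → no match
B → no match
C → no match
D → match
E → no match
F → match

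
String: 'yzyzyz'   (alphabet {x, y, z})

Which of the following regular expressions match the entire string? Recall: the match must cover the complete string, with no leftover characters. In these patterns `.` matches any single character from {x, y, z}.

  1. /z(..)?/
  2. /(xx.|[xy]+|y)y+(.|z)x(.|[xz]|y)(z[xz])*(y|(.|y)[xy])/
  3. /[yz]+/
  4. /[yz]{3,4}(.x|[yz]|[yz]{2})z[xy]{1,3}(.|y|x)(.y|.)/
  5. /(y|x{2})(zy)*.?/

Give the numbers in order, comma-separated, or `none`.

1 → no match — must start with 'z'
2 → no match
3 → match
4 → no match
5 → match

3, 5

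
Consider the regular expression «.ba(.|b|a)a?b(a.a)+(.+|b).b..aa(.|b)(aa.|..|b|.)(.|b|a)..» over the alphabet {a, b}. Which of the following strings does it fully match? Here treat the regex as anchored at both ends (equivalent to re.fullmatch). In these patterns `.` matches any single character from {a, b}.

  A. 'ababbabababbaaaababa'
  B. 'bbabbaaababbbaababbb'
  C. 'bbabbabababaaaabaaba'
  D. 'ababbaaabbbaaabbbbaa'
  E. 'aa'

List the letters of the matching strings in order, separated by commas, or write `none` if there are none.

A → match
B → match
C → match
D → no match
E → no match

A, B, C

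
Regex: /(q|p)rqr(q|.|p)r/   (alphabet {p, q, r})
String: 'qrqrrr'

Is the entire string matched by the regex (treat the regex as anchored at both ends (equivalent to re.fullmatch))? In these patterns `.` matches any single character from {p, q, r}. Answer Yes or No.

Yes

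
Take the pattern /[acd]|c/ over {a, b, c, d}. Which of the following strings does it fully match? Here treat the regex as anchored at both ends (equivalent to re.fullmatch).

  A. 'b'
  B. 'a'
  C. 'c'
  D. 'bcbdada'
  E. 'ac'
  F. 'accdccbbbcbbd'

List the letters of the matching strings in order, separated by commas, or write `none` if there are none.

B, C

A → no match
B → match
C → match
D → no match
E → no match
F → no match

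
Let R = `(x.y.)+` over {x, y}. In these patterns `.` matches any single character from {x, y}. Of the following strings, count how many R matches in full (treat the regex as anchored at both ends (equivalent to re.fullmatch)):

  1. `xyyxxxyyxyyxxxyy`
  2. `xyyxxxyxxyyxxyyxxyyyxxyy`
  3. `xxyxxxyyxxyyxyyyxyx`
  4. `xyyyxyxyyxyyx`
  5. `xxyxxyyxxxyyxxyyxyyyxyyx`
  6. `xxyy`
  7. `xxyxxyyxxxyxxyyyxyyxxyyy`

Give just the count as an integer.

1 → match
2 → match
3 → no match
4 → no match
5 → match
6 → match
7 → match
Total matched: 5

5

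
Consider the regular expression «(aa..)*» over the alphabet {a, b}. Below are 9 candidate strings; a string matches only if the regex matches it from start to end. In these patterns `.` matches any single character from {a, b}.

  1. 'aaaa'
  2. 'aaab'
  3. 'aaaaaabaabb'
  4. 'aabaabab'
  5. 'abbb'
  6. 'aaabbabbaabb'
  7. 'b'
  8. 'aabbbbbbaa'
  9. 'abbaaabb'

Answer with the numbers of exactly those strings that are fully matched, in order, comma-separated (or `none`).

1 → match
2 → match
3 → no match
4 → no match
5 → no match
6 → no match
7 → no match
8 → no match
9 → no match

1, 2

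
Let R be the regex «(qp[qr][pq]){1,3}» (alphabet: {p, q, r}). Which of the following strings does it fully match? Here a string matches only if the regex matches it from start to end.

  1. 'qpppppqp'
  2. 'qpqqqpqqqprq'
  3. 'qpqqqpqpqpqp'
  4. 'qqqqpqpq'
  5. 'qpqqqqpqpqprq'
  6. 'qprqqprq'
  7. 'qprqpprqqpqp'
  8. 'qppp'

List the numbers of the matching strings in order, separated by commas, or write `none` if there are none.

1 → no match
2 → match
3 → match
4 → no match — must start with 'qp'
5 → no match
6 → match
7 → no match
8 → no match

2, 3, 6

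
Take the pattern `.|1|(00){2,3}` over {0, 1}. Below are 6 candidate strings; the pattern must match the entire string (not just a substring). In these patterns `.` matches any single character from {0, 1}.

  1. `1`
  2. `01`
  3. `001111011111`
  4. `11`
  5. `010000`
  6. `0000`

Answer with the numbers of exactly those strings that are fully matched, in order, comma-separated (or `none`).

1, 6

1 → match
2 → no match
3 → no match
4 → no match
5 → no match
6 → match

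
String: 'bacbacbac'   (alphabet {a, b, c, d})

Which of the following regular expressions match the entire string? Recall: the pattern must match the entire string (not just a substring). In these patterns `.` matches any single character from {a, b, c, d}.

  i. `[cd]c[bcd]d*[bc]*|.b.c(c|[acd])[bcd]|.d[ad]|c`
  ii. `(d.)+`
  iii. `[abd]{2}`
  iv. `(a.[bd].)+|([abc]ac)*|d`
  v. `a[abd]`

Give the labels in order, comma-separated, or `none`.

i → no match
ii → no match — must start with 'd'
iii → no match
iv → match
v → no match — must start with 'a'

iv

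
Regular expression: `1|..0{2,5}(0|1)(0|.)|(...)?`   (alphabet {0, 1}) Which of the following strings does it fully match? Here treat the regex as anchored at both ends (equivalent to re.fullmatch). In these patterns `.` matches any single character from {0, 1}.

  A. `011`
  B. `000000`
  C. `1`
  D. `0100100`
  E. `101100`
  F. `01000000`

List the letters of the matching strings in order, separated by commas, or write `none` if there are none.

A → match
B → match
C → match
D → no match
E → no match
F → match

A, B, C, F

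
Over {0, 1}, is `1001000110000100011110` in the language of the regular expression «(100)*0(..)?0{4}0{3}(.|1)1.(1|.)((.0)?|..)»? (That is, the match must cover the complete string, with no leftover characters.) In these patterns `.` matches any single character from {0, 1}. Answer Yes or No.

No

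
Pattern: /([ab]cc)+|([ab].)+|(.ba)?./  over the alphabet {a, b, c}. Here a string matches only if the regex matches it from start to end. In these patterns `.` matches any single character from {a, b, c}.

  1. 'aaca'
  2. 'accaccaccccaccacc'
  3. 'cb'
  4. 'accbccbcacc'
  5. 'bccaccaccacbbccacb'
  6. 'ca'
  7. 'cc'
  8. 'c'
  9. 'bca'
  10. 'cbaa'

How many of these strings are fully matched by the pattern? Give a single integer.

2

1. 'aaca' → no match
2 → no match
3. 'cb' → no match
4. 'accbccbcacc' → no match
5 → no match
6. 'ca' → no match
7. 'cc' → no match
8. 'c' → match
9. 'bca' → no match
10. 'cbaa' → match
Total matched: 2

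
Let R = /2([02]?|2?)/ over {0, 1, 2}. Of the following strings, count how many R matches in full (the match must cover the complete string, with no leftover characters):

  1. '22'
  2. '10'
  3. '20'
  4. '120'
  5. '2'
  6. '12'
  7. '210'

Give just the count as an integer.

1 → match
2 → no match — must start with '2'
3 → match
4 → no match — must start with '2'
5 → match
6 → no match — must start with '2'
7 → no match
Total matched: 3

3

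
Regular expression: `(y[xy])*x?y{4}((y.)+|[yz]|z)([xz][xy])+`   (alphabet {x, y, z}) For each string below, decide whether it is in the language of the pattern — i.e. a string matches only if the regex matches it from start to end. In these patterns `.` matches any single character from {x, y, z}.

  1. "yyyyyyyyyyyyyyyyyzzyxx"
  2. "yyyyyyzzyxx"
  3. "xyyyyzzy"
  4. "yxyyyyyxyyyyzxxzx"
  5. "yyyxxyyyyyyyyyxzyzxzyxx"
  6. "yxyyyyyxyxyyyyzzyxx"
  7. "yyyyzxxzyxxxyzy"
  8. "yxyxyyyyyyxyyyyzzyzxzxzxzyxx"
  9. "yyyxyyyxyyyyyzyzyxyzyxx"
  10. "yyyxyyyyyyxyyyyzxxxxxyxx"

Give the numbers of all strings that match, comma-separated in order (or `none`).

1 → match
2. "yyyyyyzzyxx" → match
3. "xyyyyzzy" → match
4 → match
5 → match
6 → match
7 → match
8 → match
9 → match
10 → match

1, 2, 3, 4, 5, 6, 7, 8, 9, 10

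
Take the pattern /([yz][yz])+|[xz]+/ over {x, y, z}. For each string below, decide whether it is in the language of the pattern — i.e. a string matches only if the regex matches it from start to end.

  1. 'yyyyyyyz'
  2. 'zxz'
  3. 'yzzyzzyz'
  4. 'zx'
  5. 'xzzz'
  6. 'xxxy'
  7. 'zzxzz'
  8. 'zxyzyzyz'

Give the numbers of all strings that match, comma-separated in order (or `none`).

1, 2, 3, 4, 5, 7

1 → match
2 → match
3 → match
4 → match
5 → match
6 → no match
7 → match
8 → no match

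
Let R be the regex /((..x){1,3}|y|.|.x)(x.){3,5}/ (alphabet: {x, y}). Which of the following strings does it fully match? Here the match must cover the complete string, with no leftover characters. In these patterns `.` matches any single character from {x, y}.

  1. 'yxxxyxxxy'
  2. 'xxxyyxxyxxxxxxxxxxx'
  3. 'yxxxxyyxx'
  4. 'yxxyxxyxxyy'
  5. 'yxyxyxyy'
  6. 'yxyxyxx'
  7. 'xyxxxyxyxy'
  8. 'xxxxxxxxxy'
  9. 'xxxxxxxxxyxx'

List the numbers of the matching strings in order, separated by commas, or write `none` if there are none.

1, 2, 6, 8, 9

1 → match
2 → match
3 → no match
4 → no match
5 → no match
6 → match
7 → no match
8 → match
9 → match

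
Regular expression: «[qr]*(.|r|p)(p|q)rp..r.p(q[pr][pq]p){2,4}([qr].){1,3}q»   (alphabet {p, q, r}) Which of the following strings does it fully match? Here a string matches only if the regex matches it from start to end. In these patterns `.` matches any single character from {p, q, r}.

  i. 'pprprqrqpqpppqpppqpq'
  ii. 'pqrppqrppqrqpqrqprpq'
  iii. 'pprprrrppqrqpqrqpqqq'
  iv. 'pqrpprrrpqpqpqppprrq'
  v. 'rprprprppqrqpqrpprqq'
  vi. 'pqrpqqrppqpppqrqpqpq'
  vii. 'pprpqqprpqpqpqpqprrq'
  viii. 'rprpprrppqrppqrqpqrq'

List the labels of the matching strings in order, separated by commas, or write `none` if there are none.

i → match
ii → match
iii → match
iv → match
v → match
vi → match
vii → no match
viii → match

i, ii, iii, iv, v, vi, viii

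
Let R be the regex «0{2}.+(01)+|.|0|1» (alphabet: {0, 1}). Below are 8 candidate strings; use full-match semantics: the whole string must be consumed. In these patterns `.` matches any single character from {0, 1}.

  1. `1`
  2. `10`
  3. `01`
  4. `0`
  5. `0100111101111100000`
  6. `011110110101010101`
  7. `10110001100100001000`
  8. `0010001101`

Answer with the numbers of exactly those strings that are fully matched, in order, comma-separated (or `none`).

1, 4, 8

1. `1` → match
2. `10` → no match
3. `01` → no match
4. `0` → match
5 → no match
6 → no match
7 → no match
8. `0010001101` → match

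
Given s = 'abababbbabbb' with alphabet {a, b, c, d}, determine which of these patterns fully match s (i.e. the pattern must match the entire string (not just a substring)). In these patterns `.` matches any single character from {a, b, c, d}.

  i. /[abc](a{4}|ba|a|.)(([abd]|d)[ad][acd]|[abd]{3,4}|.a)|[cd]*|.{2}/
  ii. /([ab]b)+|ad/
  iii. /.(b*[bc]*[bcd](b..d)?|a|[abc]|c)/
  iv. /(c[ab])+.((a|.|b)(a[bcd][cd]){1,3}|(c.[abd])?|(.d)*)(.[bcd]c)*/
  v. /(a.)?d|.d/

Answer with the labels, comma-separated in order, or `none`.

ii

i → no match
ii → match
iii → no match
iv → no match — must start with 'c'
v → no match — must end with 'd'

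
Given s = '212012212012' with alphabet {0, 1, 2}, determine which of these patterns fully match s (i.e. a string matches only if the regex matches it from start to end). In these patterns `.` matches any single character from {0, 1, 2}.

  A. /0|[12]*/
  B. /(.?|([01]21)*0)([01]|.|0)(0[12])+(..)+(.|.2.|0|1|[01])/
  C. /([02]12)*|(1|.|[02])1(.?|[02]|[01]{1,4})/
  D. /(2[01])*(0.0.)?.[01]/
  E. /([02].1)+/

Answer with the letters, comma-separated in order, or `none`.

C

A → no match
B → no match
C → match
D → no match
E → no match — must end with '1'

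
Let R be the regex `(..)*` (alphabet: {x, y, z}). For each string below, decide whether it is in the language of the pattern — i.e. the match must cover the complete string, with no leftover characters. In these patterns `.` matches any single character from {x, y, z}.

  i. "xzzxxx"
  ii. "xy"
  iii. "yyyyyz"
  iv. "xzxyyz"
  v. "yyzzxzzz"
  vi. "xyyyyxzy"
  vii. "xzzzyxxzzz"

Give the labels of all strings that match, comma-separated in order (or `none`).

i → match
ii → match
iii → match
iv → match
v → match
vi → match
vii → match

i, ii, iii, iv, v, vi, vii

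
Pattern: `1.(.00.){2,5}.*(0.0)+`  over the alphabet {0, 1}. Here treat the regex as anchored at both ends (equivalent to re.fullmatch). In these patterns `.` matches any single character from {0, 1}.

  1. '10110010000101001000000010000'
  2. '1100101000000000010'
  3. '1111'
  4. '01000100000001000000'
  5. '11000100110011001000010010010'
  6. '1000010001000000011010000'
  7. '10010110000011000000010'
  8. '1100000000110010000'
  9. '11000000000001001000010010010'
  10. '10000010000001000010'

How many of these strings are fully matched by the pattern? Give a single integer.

4

1 → no match
2 → no match
3 → no match — must end with '0'
4 → no match — must start with '1'
5 → no match
6 → match
7 → no match
8 → match
9 → match
10 → match
Total matched: 4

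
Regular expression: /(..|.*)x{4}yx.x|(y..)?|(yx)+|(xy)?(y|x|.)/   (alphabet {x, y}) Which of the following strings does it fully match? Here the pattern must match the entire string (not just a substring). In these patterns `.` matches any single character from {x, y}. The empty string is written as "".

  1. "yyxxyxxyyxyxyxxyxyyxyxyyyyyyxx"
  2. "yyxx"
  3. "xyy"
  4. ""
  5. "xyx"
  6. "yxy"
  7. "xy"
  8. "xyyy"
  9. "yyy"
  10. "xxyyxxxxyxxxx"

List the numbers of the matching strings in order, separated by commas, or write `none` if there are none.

1 → no match
2 → no match
3 → match
4 → match
5 → match
6 → match
7 → no match
8 → no match
9 → match
10 → no match

3, 4, 5, 6, 9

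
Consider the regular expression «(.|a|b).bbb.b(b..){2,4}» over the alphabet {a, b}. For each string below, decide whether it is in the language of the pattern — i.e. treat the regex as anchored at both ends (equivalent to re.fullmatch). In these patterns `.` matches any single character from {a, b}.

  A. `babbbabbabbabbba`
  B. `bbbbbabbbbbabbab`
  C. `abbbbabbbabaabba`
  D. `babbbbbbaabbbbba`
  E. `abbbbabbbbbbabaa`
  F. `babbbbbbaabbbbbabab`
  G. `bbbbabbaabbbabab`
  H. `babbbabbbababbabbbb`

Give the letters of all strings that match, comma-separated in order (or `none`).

A → match
B → match
C → match
D → match
E → match
F → match
G → no match
H → match

A, B, C, D, E, F, H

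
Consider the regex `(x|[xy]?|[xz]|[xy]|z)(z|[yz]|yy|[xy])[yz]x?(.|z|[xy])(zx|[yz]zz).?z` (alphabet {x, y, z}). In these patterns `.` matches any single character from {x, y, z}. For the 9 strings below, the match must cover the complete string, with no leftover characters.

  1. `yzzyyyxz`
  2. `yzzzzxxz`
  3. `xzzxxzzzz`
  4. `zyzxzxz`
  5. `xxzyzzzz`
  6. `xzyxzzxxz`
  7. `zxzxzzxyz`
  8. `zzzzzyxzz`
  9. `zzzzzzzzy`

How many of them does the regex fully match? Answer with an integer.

6

1 → no match
2 → match
3 → match
4 → match
5 → match
6 → match
7 → match
8 → no match
9 → no match — must end with `z`
Total matched: 6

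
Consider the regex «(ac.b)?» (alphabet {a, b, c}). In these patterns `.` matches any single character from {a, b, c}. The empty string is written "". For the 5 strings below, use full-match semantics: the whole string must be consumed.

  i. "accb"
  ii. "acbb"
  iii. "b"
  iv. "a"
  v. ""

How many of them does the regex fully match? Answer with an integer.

i → match
ii → match
iii → no match
iv → no match
v → match
Total matched: 3

3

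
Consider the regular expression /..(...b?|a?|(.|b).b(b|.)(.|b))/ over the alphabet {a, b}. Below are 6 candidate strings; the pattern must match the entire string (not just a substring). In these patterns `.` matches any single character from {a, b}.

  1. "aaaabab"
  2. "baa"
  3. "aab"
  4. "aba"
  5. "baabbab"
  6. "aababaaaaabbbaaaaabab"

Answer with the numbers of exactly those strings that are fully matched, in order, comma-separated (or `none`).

1 → match
2 → match
3 → no match
4 → match
5 → match
6 → no match

1, 2, 4, 5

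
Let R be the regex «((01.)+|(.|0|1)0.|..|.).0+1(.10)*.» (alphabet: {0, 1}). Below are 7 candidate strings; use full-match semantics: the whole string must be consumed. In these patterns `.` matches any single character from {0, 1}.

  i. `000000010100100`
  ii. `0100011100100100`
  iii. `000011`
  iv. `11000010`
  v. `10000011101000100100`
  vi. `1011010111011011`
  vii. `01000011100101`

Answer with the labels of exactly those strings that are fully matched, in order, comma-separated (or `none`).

i, ii, iii, iv, vii

i → match
ii → match
iii. `000011` → match
iv. `11000010` → match
v → no match
vi → no match
vii → match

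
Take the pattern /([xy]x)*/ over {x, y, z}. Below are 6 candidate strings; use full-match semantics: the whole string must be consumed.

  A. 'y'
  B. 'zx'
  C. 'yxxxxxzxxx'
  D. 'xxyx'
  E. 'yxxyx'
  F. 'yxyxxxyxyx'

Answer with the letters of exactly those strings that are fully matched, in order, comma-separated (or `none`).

D, F

A. 'y' → no match
B. 'zx' → no match
C. 'yxxxxxzxxx' → no match
D. 'xxyx' → match
E. 'yxxyx' → no match
F. 'yxyxxxyxyx' → match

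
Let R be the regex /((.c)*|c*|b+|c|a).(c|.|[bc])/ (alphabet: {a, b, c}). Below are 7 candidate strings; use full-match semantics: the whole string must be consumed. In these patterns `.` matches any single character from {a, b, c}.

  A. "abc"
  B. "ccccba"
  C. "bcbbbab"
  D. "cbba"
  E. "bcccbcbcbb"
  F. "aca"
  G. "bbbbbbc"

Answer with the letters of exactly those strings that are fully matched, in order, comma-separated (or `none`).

A → match
B → match
C → no match
D → no match
E → match
F → match
G → match

A, B, E, F, G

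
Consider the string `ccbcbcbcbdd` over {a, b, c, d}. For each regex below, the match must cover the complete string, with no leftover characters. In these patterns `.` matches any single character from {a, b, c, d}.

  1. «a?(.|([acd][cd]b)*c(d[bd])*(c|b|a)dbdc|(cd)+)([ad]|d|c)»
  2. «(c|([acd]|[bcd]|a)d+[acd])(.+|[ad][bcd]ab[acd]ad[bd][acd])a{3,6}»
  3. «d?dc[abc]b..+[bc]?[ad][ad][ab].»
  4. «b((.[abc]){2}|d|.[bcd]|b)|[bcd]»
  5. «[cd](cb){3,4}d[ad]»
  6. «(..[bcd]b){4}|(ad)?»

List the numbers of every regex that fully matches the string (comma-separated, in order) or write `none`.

1 → no match
2 → no match — must end with `a`
3 → no match
4 → no match
5 → match
6 → no match

5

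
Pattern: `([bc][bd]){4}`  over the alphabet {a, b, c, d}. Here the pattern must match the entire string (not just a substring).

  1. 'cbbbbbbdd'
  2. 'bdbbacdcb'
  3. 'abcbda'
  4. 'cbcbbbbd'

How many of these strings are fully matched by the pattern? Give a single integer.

1

1 → no match
2 → no match
3 → no match
4 → match
Total matched: 1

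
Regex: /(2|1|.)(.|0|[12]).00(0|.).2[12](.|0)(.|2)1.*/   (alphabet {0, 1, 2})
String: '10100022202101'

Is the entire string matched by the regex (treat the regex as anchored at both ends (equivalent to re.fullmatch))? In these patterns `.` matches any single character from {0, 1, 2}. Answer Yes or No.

Yes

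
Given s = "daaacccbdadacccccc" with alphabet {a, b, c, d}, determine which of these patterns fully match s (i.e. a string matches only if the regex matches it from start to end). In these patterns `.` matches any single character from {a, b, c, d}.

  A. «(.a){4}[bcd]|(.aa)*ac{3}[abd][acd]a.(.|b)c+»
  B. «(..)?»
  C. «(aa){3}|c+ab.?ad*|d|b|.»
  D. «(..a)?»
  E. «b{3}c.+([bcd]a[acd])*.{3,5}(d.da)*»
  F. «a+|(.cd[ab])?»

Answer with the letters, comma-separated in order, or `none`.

A

A → match
B → no match
C → no match
D → no match
E → no match — must start with "b"
F → no match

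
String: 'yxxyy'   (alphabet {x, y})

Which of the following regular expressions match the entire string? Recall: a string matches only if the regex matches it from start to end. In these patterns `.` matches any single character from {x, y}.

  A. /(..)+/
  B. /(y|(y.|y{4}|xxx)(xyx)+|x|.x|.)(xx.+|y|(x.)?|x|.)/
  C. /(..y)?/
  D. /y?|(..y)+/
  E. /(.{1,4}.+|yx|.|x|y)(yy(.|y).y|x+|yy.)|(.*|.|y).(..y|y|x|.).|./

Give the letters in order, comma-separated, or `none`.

A → no match
B → match
C → no match
D → no match
E → match

B, E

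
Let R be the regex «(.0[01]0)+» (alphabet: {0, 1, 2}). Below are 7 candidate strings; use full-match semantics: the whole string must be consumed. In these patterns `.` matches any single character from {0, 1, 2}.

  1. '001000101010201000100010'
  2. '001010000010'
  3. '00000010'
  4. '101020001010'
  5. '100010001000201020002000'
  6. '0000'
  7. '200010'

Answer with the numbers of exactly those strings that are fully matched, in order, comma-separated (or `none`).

1 → match
2 → match
3 → match
4 → match
5 → match
6 → match
7 → no match

1, 2, 3, 4, 5, 6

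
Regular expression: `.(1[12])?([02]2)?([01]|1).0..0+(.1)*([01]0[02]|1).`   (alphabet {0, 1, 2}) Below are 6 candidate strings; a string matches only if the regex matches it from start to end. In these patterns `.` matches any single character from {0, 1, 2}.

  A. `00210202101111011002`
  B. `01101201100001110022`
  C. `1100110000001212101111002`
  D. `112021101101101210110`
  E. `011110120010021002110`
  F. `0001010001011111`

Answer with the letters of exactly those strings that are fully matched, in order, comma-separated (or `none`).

C, D

A → no match
B → no match
C → match
D → match
E → no match
F → no match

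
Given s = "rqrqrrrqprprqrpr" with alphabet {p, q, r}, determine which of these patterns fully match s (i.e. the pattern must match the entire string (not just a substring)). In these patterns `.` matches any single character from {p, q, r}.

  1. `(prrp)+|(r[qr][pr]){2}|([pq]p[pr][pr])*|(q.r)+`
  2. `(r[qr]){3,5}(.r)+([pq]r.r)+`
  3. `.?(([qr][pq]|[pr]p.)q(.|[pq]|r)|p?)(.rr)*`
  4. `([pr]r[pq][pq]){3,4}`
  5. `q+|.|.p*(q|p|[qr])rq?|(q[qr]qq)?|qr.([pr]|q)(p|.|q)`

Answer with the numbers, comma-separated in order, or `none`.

1 → no match
2 → match
3 → no match
4 → no match
5 → no match

2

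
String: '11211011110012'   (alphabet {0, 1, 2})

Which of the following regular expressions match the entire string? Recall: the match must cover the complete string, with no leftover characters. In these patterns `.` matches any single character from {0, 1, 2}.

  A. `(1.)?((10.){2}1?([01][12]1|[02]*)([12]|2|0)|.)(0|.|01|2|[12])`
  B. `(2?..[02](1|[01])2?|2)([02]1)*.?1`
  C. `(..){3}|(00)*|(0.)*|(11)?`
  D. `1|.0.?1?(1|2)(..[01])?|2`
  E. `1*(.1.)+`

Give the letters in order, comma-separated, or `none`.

A → no match
B → no match — must end with '1'
C → no match
D → no match
E → match

E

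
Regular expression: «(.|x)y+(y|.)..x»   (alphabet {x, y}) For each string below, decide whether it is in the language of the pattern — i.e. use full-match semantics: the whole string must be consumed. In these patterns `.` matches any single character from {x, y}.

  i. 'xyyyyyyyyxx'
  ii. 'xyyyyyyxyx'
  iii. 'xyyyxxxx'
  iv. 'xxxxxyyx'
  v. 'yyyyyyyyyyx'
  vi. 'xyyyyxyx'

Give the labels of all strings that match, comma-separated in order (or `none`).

i, ii, iii, v, vi

i → match
ii → match
iii → match
iv → no match
v → match
vi → match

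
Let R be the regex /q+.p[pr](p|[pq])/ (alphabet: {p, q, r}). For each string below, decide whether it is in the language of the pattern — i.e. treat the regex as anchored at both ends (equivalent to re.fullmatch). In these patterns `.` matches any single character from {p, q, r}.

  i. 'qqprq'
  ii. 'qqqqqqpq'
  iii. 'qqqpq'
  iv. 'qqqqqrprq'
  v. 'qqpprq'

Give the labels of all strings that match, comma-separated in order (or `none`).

i. 'qqprq' → match
ii. 'qqqqqqpq' → no match
iii. 'qqqpq' → no match
iv. 'qqqqqrprq' → match
v. 'qqpprq' → match

i, iv, v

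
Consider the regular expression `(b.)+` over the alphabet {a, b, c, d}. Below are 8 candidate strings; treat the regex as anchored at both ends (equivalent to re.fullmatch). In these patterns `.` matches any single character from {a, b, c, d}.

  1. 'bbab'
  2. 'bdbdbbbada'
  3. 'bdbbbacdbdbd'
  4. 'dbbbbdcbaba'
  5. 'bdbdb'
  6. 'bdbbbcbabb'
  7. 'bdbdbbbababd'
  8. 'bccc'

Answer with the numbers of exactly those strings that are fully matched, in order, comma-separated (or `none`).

6, 7

1 → no match
2 → no match
3 → no match
4 → no match — must start with 'b'
5 → no match
6 → match
7 → match
8 → no match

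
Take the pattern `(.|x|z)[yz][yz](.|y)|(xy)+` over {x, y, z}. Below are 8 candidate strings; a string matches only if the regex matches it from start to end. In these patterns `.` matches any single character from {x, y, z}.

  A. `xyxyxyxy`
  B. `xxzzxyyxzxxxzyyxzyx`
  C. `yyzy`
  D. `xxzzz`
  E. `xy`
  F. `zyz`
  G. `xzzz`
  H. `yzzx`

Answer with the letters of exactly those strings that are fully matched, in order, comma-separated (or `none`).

A, C, E, G, H

A. `xyxyxyxy` → match
B → no match
C. `yyzy` → match
D. `xxzzz` → no match
E. `xy` → match
F. `zyz` → no match
G. `xzzz` → match
H. `yzzx` → match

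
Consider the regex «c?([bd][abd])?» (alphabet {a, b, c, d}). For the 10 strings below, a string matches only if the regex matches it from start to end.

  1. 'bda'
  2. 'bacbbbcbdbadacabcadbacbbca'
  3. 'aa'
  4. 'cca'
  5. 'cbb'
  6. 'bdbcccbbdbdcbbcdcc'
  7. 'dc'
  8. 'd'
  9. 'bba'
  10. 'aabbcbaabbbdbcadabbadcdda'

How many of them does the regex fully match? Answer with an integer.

1 → no match
2 → no match
3 → no match
4 → no match
5 → match
6 → no match
7 → no match
8 → no match
9 → no match
10 → no match
Total matched: 1

1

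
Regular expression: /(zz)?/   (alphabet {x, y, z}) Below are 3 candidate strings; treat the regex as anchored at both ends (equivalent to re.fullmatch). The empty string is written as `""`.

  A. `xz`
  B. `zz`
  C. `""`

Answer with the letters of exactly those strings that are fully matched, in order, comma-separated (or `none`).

A. `xz` → no match
B. `zz` → match
C. `""` → match

B, C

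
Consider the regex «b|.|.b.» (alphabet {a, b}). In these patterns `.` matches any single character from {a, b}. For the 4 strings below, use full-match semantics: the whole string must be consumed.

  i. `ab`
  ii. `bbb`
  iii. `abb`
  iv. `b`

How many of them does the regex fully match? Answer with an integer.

i → no match
ii → match
iii → match
iv → match
Total matched: 3

3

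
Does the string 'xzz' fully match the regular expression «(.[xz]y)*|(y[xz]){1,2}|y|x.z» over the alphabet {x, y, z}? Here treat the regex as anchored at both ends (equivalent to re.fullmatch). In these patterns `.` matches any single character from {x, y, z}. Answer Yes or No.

Yes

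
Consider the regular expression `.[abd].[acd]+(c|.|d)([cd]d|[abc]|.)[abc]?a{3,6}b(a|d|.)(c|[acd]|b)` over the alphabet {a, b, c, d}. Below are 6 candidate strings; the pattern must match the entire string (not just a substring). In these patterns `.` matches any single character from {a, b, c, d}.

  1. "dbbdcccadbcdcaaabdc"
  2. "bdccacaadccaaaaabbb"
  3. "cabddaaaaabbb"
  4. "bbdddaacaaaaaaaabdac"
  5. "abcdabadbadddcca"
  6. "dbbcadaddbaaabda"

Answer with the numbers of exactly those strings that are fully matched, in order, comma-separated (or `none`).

1, 2, 3, 6

1 → match
2 → match
3 → match
4 → no match
5 → no match
6 → match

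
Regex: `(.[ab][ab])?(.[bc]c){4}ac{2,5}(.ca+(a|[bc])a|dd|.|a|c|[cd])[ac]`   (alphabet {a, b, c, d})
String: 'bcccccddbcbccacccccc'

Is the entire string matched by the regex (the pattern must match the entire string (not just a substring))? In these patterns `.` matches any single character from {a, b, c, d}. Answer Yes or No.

No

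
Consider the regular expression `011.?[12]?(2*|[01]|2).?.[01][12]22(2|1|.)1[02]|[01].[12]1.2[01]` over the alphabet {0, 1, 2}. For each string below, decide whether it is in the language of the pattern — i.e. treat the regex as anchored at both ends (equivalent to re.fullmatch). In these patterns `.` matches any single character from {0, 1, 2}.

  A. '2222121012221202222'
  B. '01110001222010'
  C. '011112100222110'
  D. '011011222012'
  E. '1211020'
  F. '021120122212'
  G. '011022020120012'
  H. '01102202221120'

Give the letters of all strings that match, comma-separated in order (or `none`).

B, C, D, E

A → no match
B → match
C → match
D → match
E → match
F → no match
G → no match
H → no match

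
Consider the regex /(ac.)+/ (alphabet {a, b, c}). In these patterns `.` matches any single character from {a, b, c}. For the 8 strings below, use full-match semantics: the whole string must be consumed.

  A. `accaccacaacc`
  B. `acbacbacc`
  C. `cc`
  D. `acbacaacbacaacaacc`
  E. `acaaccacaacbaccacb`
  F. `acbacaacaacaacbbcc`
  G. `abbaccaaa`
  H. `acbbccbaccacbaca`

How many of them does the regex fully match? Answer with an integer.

4

A → match
B → match
C → no match — must start with `ac`
D → match
E → match
F → no match
G → no match — must start with `ac`
H → no match
Total matched: 4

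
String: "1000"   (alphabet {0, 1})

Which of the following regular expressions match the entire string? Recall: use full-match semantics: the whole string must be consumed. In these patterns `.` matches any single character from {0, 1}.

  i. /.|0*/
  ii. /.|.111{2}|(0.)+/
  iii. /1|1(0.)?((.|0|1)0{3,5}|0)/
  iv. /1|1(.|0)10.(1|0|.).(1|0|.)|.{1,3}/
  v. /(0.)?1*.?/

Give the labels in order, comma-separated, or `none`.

i → no match
ii → no match
iii → match
iv → no match
v → no match

iii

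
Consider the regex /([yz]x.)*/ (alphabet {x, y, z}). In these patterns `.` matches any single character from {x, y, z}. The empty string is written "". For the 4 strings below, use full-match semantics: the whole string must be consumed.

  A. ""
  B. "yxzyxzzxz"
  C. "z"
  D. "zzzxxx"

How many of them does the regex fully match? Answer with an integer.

A → match
B → match
C → no match
D → no match
Total matched: 2

2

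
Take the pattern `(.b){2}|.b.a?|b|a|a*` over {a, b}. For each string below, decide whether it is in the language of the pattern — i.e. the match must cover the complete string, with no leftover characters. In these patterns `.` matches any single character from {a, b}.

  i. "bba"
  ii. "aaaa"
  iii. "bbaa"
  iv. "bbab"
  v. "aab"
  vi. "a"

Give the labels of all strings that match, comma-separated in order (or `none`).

i. "bba" → match
ii. "aaaa" → match
iii. "bbaa" → match
iv. "bbab" → match
v. "aab" → no match
vi. "a" → match

i, ii, iii, iv, vi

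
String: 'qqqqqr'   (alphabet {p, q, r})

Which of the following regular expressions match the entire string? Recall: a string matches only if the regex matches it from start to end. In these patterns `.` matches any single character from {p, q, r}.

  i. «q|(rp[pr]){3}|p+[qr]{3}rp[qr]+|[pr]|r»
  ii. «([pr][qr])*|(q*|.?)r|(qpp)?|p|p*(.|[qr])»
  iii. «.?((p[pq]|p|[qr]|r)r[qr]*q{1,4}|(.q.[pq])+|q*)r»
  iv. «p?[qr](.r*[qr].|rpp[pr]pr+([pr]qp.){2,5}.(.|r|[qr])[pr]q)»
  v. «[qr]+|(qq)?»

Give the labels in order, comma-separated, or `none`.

i → no match
ii → match
iii → match
iv → no match
v → match

ii, iii, v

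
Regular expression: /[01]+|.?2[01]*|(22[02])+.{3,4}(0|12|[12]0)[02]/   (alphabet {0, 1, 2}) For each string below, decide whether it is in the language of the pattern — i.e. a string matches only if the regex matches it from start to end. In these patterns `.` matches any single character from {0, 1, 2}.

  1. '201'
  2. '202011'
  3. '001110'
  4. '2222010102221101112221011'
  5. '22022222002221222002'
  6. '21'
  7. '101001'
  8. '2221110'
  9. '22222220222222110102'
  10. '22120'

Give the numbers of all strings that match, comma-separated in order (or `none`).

1 → match
2 → no match
3 → match
4 → no match
5 → no match
6 → match
7 → match
8 → no match
9 → no match
10 → no match

1, 3, 6, 7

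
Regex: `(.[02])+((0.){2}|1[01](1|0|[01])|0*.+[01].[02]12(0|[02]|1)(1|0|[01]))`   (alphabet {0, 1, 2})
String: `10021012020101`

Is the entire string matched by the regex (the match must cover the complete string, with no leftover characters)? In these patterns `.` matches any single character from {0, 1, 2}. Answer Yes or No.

Yes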